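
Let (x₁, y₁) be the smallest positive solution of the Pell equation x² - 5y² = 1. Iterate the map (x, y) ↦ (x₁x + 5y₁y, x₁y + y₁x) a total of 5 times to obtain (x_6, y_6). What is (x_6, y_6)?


Step 1: Find the fundamental solution (x₁, y₁) of x² - 5y² = 1.
  Expand √5 as a continued fraction. a₀ = ⌊√5⌋ = 2; iterate m_{k+1} = d_k·a_k − m_k, d_{k+1} = (5 − m_{k+1}²)/d_k, a_{k+1} = ⌊(a₀ + m_{k+1})/d_{k+1}⌋ (starting m₀ = 0, d₀ = 1), with convergents p_k = a_k·p_{k-1} + p_{k-2}, q_k = a_k·q_{k-1} + q_{k-2} (p₋₁ = 1, q₋₁ = 0):
  k = 0: a₀ = 2; p₀/q₀ = 2/1; p₀² − 5·q₀² = 4 − 5 = -1.
  k = 1: m = 2, d = 1, a = ⌊(2 + 2)/1⌋ = 4; p/q = (4·2 + 1)/(4·1 + 0) = 9/4; p² − 5·q² = 81 − 80 = 1.
  The first convergent with p² − 5·q² = 1 gives the fundamental solution (x₁, y₁) = (9, 4).
Step 2: Apply the recurrence (x_{n+1}, y_{n+1}) = (x₁x_n + 5y₁y_n, x₁y_n + y₁x_n) repeatedly.
  From (x_1, y_1) = (9, 4): x_2 = 9·9 + 5·4·4 = 161; y_2 = 9·4 + 4·9 = 72.
  From (x_2, y_2) = (161, 72): x_3 = 9·161 + 5·4·72 = 2889; y_3 = 9·72 + 4·161 = 1292.
  From (x_3, y_3) = (2889, 1292): x_4 = 9·2889 + 5·4·1292 = 51841; y_4 = 9·1292 + 4·2889 = 23184.
  From (x_4, y_4) = (51841, 23184): x_5 = 9·51841 + 5·4·23184 = 930249; y_5 = 9·23184 + 4·51841 = 416020.
  From (x_5, y_5) = (930249, 416020): x_6 = 9·930249 + 5·4·416020 = 16692641; y_6 = 9·416020 + 4·930249 = 7465176.
Step 3: Verify x_6² - 5·y_6² = 278644263554881 - 278644263554880 = 1 (should be 1). ✓

(x_1, y_1) = (9, 4); (x_6, y_6) = (16692641, 7465176).


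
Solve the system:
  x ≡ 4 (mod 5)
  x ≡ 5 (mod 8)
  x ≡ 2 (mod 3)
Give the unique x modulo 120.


Moduli 5, 8, 3 are pairwise coprime; by CRT there is a unique solution modulo M = 5 · 8 · 3 = 120.
Solve pairwise, accumulating the modulus:
  Start with x ≡ 4 (mod 5).
  Combine with x ≡ 5 (mod 8): since gcd(5, 8) = 1, we get a unique residue mod 40.
    Write x = 4 + 5·t and substitute into x ≡ 5 (mod 8): 5·t ≡ 5 − 4 = 1 (mod 8).
    The inverse of 5 mod 8 is 5 (since 5·5 = 25 = 3·8 + 1), so t ≡ 5·1 = 5 ≡ 5 (mod 8).
    Then x = 4 + 5·5 = 29, valid modulo lcm(5, 8) = 40: x ≡ 29 (mod 40).
  Combine with x ≡ 2 (mod 3): since gcd(40, 3) = 1, we get a unique residue mod 120.
    Write x = 29 + 40·t and substitute into x ≡ 2 (mod 3): 40·t ≡ 2 − 29 = -27 (mod 3).
    Reduce coefficients mod 3: 1·t ≡ 0 (mod 3).
    So t ≡ 0 (mod 3).
    Then x = 29 + 40·0 = 29, valid modulo lcm(40, 3) = 120: x ≡ 29 (mod 120).
Verify: 29 mod 5 = 4 ✓, 29 mod 8 = 5 ✓, 29 mod 3 = 2 ✓.

x ≡ 29 (mod 120).


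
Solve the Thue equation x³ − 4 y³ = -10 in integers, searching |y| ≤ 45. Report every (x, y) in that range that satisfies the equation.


The equation is x³ - 4y³ = -10. For fixed y, x³ = 4·y³ − 10, so a solution requires the RHS to be a perfect cube.
Strategy: iterate y from -45 to 45, compute RHS = 4·y³ − 10, and check whether it is a (positive or negative) perfect cube.
Check small values of y:
  y = 0: RHS = -10 is not a perfect cube.
  y = 1: RHS = -6 is not a perfect cube.
  y = -1: RHS = -14 is not a perfect cube.
  y = 2: RHS = 22 is not a perfect cube.
  y = -2: RHS = -42 is not a perfect cube.
  y = 3: RHS = 98 is not a perfect cube.
  y = -3: RHS = -118 is not a perfect cube.
Continuing the search up to |y| = 45 finds no solutions either.
No (x, y) in the scanned range satisfies the equation.

No integer solutions with |y| ≤ 45.


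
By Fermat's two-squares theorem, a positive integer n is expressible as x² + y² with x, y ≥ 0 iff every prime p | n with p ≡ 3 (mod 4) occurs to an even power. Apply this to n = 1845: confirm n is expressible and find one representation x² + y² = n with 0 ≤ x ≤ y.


Step 1: Factor n = 1845 = 3^2 · 5 · 41.
Step 2: Check the mod-4 condition on each prime factor: 3 ≡ 3 (mod 4), exponent 2 (must be even); 5 ≡ 1 (mod 4), exponent 1; 41 ≡ 1 (mod 4), exponent 1.
All primes ≡ 3 (mod 4) appear to even exponent (or don't appear), so by the two-squares theorem n IS expressible as a sum of two squares.
Step 3: Build a representation. Group n = k² · m with k = 3 and m = 5 · 41 = 205 (a product of primes ≡ 1 (mod 4)); a representation of m scales to one of n via (k·x)² + (k·y)² = k²(x² + y²). Each prime p ≡ 1 (mod 4) is itself a sum of two squares; find a² by testing p − a² for a perfect square:
  5: 5 − 1² = 4 = 2² ⇒ 5 = 1² + 2².
  41: 41 − 1² = 40, 41 − 2² = 37, 41 − 3² = 32, 41 − 4² = 25 = 5² ⇒ 41 = 4² + 5².
  Combine using the Brahmagupta–Fibonacci identity (a² + b²)(c² + d²) = (ac − bd)² + (ad + bc)² = (ac + bd)² + (ad − bc)²:
  5 · 41 = 205: from (1² + 2²)(4² + 5²), take (1·4 − 2·5, 1·5 + 2·4) = (4 − 10, 5 + 8) = (-6, 13); dropping signs (only squares matter) gives (6, 13); check 6² + 13² = 36 + 169 = 205 ✓.
  Scale by k = 3: (3·6, 3·13) = (18, 39).
Step 4: Order so x ≤ y and verify: 18² + 39² = 324 + 1521 = 1845 = n. ✓

n = 1845 = 18² + 39² (one valid representation with x ≤ y).


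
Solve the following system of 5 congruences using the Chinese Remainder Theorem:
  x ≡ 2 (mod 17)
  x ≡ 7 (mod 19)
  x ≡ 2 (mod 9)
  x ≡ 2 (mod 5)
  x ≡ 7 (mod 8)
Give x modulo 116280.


Product of moduli M = 17 · 19 · 9 · 5 · 8 = 116280.
Merge one congruence at a time:
  Start: x ≡ 2 (mod 17).
  Combine with x ≡ 7 (mod 19); new modulus lcm = 323.
    Write x = 2 + 17·t and substitute into x ≡ 7 (mod 19): 17·t ≡ 7 − 2 = 5 (mod 19).
    The inverse of 17 mod 19 is 9 (since 17·9 = 153 = 8·19 + 1), so t ≡ 9·5 = 45 ≡ 7 (mod 19).
    Then x = 2 + 17·7 = 121, valid modulo lcm(17, 19) = 323: x ≡ 121 (mod 323).
  Combine with x ≡ 2 (mod 9); new modulus lcm = 2907.
    Write x = 121 + 323·t and substitute into x ≡ 2 (mod 9): 323·t ≡ 2 − 121 = -119 (mod 9).
    Reduce coefficients mod 9: 8·t ≡ 7 (mod 9).
    The inverse of 8 mod 9 is 8 (since 8·8 = 64 = 7·9 + 1), so t ≡ 8·7 = 56 ≡ 2 (mod 9).
    Then x = 121 + 323·2 = 767, valid modulo lcm(323, 9) = 2907: x ≡ 767 (mod 2907).
  Combine with x ≡ 2 (mod 5); new modulus lcm = 14535.
    Write x = 767 + 2907·t and substitute into x ≡ 2 (mod 5): 2907·t ≡ 2 − 767 = -765 (mod 5).
    Reduce coefficients mod 5: 2·t ≡ 0 (mod 5).
    The inverse of 2 mod 5 is 3 (since 2·3 = 6 = 1·5 + 1), so t ≡ 3·0 = 0 ≡ 0 (mod 5).
    Then x = 767 + 2907·0 = 767, valid modulo lcm(2907, 5) = 14535: x ≡ 767 (mod 14535).
  Combine with x ≡ 7 (mod 8); new modulus lcm = 116280.
    Write x = 767 + 14535·t and substitute into x ≡ 7 (mod 8): 14535·t ≡ 7 − 767 = -760 (mod 8).
    Reduce coefficients mod 8: 7·t ≡ 0 (mod 8).
    The inverse of 7 mod 8 is 7 (since 7·7 = 49 = 6·8 + 1), so t ≡ 7·0 = 0 ≡ 0 (mod 8).
    Then x = 767 + 14535·0 = 767, valid modulo lcm(14535, 8) = 116280: x ≡ 767 (mod 116280).
Verify against each original: 767 mod 17 = 2, 767 mod 19 = 7, 767 mod 9 = 2, 767 mod 5 = 2, 767 mod 8 = 7.

x ≡ 767 (mod 116280).


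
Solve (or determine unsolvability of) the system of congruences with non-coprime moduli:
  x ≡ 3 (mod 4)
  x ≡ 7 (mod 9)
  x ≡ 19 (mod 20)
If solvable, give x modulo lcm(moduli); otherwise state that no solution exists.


Moduli 4, 9, 20 are not pairwise coprime, so CRT works modulo lcm(m_i) when all pairwise compatibility conditions hold.
Pairwise compatibility: gcd(m_i, m_j) must divide a_i - a_j for every pair.
Merge one congruence at a time:
  Start: x ≡ 3 (mod 4).
  Combine with x ≡ 7 (mod 9): gcd(4, 9) = 1; 7 - 3 = 4, which IS divisible by 1, so compatible.
    Write x = 3 + 4·t and substitute into x ≡ 7 (mod 9): 4·t ≡ 7 − 3 = 4 (mod 9).
    The inverse of 4 mod 9 is 7 (since 4·7 = 28 = 3·9 + 1), so t ≡ 7·4 = 28 ≡ 1 (mod 9).
    Then x = 3 + 4·1 = 7, valid modulo lcm(4, 9) = 36: x ≡ 7 (mod 36).
  Combine with x ≡ 19 (mod 20): gcd(36, 20) = 4; 19 - 7 = 12, which IS divisible by 4, so compatible.
    Write x = 7 + 36·t and substitute into x ≡ 19 (mod 20): 36·t ≡ 19 − 7 = 12 (mod 20).
    Divide the congruence (and modulus) by g = 4: 9·t ≡ 3 (mod 5).
    Reduce coefficients mod 5: 4·t ≡ 3 (mod 5).
    The inverse of 4 mod 5 is 4 (since 4·4 = 16 = 3·5 + 1), so t ≡ 4·3 = 12 ≡ 2 (mod 5).
    Then x = 7 + 36·2 = 79, valid modulo lcm(36, 20) = 180: x ≡ 79 (mod 180).
Verify: 79 mod 4 = 3, 79 mod 9 = 7, 79 mod 20 = 19.

x ≡ 79 (mod 180).


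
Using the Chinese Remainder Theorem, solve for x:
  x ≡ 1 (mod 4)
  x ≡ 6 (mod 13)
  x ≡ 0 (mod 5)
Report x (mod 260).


Moduli 4, 13, 5 are pairwise coprime; by CRT there is a unique solution modulo M = 4 · 13 · 5 = 260.
Solve pairwise, accumulating the modulus:
  Start with x ≡ 1 (mod 4).
  Combine with x ≡ 6 (mod 13): since gcd(4, 13) = 1, we get a unique residue mod 52.
    Write x = 1 + 4·t and substitute into x ≡ 6 (mod 13): 4·t ≡ 6 − 1 = 5 (mod 13).
    The inverse of 4 mod 13 is 10 (since 4·10 = 40 = 3·13 + 1), so t ≡ 10·5 = 50 ≡ 11 (mod 13).
    Then x = 1 + 4·11 = 45, valid modulo lcm(4, 13) = 52: x ≡ 45 (mod 52).
  Combine with x ≡ 0 (mod 5): since gcd(52, 5) = 1, we get a unique residue mod 260.
    Write x = 45 + 52·t and substitute into x ≡ 0 (mod 5): 52·t ≡ 0 − 45 = -45 (mod 5).
    Reduce coefficients mod 5: 2·t ≡ 0 (mod 5).
    The inverse of 2 mod 5 is 3 (since 2·3 = 6 = 1·5 + 1), so t ≡ 3·0 = 0 ≡ 0 (mod 5).
    Then x = 45 + 52·0 = 45, valid modulo lcm(52, 5) = 260: x ≡ 45 (mod 260).
Verify: 45 mod 4 = 1 ✓, 45 mod 13 = 6 ✓, 45 mod 5 = 0 ✓.

x ≡ 45 (mod 260).


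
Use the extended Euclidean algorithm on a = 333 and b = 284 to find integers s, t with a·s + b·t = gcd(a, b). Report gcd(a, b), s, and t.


Euclidean algorithm on (333, 284) — divide until remainder is 0:
  333 = 1 · 284 + 49
  284 = 5 · 49 + 39
  49 = 1 · 39 + 10
  39 = 3 · 10 + 9
  10 = 1 · 9 + 1
  9 = 9 · 1 + 0
gcd(333, 284) = 1.
Track Bezout coefficients alongside the remainders: start with r₀ = 333 = a·1 + b·0 (s = 1, t = 0) and r₁ = 284 = a·0 + b·1 (s = 0, t = 1); each new remainder r_{k+1} = r_{k-1} − q_k·r_k inherits s_{k+1} = s_{k-1} − q_k·s_k, t_{k+1} = t_{k-1} − q_k·t_k, so r_k = a·s_k + b·t_k at every step:
  q = 1: r = 49, s = 1 − 1·0 = 1, t = 0 − 1·1 = -1  (check: 333·1 + 284·(-1) = 49)
  q = 5: r = 39, s = 0 − 5·1 = -5, t = 1 − 5·(-1) = 6  (check: 333·(-5) + 284·6 = 39)
  q = 1: r = 10, s = 1 − 1·(-5) = 6, t = -1 − 1·6 = -7  (check: 333·6 + 284·(-7) = 10)
  q = 3: r = 9, s = -5 − 3·6 = -23, t = 6 − 3·(-7) = 27  (check: 333·(-23) + 284·27 = 9)
  q = 1: r = 1, s = 6 − 1·(-23) = 29, t = -7 − 1·27 = -34  (check: 333·29 + 284·(-34) = 1)
The row with r = 1 (the gcd) gives the Bezout coefficients s = 29, t = -34.
Result: 333 · (29) + 284 · (-34) = 1.

gcd(333, 284) = 1; s = 29, t = -34 (check: 333·29 + 284·(-34) = 1).


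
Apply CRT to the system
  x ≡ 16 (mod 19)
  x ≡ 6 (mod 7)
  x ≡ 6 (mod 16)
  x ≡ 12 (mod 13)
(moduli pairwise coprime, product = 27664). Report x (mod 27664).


Product of moduli M = 19 · 7 · 16 · 13 = 27664.
Merge one congruence at a time:
  Start: x ≡ 16 (mod 19).
  Combine with x ≡ 6 (mod 7); new modulus lcm = 133.
    Write x = 16 + 19·t and substitute into x ≡ 6 (mod 7): 19·t ≡ 6 − 16 = -10 (mod 7).
    Reduce coefficients mod 7: 5·t ≡ 4 (mod 7).
    The inverse of 5 mod 7 is 3 (since 5·3 = 15 = 2·7 + 1), so t ≡ 3·4 = 12 ≡ 5 (mod 7).
    Then x = 16 + 19·5 = 111, valid modulo lcm(19, 7) = 133: x ≡ 111 (mod 133).
  Combine with x ≡ 6 (mod 16); new modulus lcm = 2128.
    Write x = 111 + 133·t and substitute into x ≡ 6 (mod 16): 133·t ≡ 6 − 111 = -105 (mod 16).
    Reduce coefficients mod 16: 5·t ≡ 7 (mod 16).
    The inverse of 5 mod 16 is 13 (since 5·13 = 65 = 4·16 + 1), so t ≡ 13·7 = 91 ≡ 11 (mod 16).
    Then x = 111 + 133·11 = 1574, valid modulo lcm(133, 16) = 2128: x ≡ 1574 (mod 2128).
  Combine with x ≡ 12 (mod 13); new modulus lcm = 27664.
    Write x = 1574 + 2128·t and substitute into x ≡ 12 (mod 13): 2128·t ≡ 12 − 1574 = -1562 (mod 13).
    Reduce coefficients mod 13: 9·t ≡ 11 (mod 13).
    The inverse of 9 mod 13 is 3 (since 9·3 = 27 = 2·13 + 1), so t ≡ 3·11 = 33 ≡ 7 (mod 13).
    Then x = 1574 + 2128·7 = 16470, valid modulo lcm(2128, 13) = 27664: x ≡ 16470 (mod 27664).
Verify against each original: 16470 mod 19 = 16, 16470 mod 7 = 6, 16470 mod 16 = 6, 16470 mod 13 = 12.

x ≡ 16470 (mod 27664).


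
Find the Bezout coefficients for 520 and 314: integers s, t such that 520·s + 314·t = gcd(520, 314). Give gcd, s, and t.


Euclidean algorithm on (520, 314) — divide until remainder is 0:
  520 = 1 · 314 + 206
  314 = 1 · 206 + 108
  206 = 1 · 108 + 98
  108 = 1 · 98 + 10
  98 = 9 · 10 + 8
  10 = 1 · 8 + 2
  8 = 4 · 2 + 0
gcd(520, 314) = 2.
Track Bezout coefficients alongside the remainders: start with r₀ = 520 = a·1 + b·0 (s = 1, t = 0) and r₁ = 314 = a·0 + b·1 (s = 0, t = 1); each new remainder r_{k+1} = r_{k-1} − q_k·r_k inherits s_{k+1} = s_{k-1} − q_k·s_k, t_{k+1} = t_{k-1} − q_k·t_k, so r_k = a·s_k + b·t_k at every step:
  q = 1: r = 206, s = 1 − 1·0 = 1, t = 0 − 1·1 = -1  (check: 520·1 + 314·(-1) = 206)
  q = 1: r = 108, s = 0 − 1·1 = -1, t = 1 − 1·(-1) = 2  (check: 520·(-1) + 314·2 = 108)
  q = 1: r = 98, s = 1 − 1·(-1) = 2, t = -1 − 1·2 = -3  (check: 520·2 + 314·(-3) = 98)
  q = 1: r = 10, s = -1 − 1·2 = -3, t = 2 − 1·(-3) = 5  (check: 520·(-3) + 314·5 = 10)
  q = 9: r = 8, s = 2 − 9·(-3) = 29, t = -3 − 9·5 = -48  (check: 520·29 + 314·(-48) = 8)
  q = 1: r = 2, s = -3 − 1·29 = -32, t = 5 − 1·(-48) = 53  (check: 520·(-32) + 314·53 = 2)
The row with r = 2 (the gcd) gives the Bezout coefficients s = -32, t = 53.
Result: 520 · (-32) + 314 · (53) = 2.

gcd(520, 314) = 2; s = -32, t = 53 (check: 520·(-32) + 314·53 = 2).


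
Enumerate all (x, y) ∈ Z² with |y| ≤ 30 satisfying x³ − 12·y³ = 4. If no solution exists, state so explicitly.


The equation is x³ - 12y³ = 4. For fixed y, x³ = 12·y³ + 4, so a solution requires the RHS to be a perfect cube.
Strategy: iterate y from -30 to 30, compute RHS = 12·y³ + 4, and check whether it is a (positive or negative) perfect cube.
Check small values of y:
  y = 0: RHS = 4 is not a perfect cube.
  y = 1: RHS = 16 is not a perfect cube.
  y = -1: RHS = -8 = (-2)³ ⇒ x = -2 works.
  y = 2: RHS = 100 is not a perfect cube.
  y = -2: RHS = -92 is not a perfect cube.
  y = 3: RHS = 328 is not a perfect cube.
  y = -3: RHS = -320 is not a perfect cube.
Continuing the search up to |y| = 30 finds no further solutions beyond those listed.
Collected solutions: (-2, -1).

Solutions (with |y| ≤ 30): (-2, -1).


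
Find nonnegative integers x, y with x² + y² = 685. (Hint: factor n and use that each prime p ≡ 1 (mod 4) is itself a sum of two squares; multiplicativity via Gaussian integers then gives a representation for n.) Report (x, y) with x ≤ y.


Step 1: Factor n = 685 = 5 · 137.
Step 2: Check the mod-4 condition on each prime factor: 5 ≡ 1 (mod 4), exponent 1; 137 ≡ 1 (mod 4), exponent 1.
All primes ≡ 3 (mod 4) appear to even exponent (or don't appear), so by the two-squares theorem n IS expressible as a sum of two squares.
Step 3: Build a representation. Here n = 5 · 137 is a product of primes ≡ 1 (mod 4). Each prime p ≡ 1 (mod 4) is itself a sum of two squares; find a² by testing p − a² for a perfect square:
  5: 5 − 1² = 4 = 2² ⇒ 5 = 1² + 2².
  137: 137 − 1² = 136, 137 − 2² = 133, 137 − 3² = 128, 137 − 4² = 121 = 11² ⇒ 137 = 4² + 11².
  Combine using the Brahmagupta–Fibonacci identity (a² + b²)(c² + d²) = (ac − bd)² + (ad + bc)² = (ac + bd)² + (ad − bc)²:
  5 · 137 = 685: from (1² + 2²)(4² + 11²), take (1·4 − 2·11, 1·11 + 2·4) = (4 − 22, 11 + 8) = (-18, 19); dropping signs (only squares matter) gives (18, 19); check 18² + 19² = 324 + 361 = 685 ✓.
Step 4: Order so x ≤ y and verify: 18² + 19² = 324 + 361 = 685 = n. ✓

n = 685 = 18² + 19² (one valid representation with x ≤ y).


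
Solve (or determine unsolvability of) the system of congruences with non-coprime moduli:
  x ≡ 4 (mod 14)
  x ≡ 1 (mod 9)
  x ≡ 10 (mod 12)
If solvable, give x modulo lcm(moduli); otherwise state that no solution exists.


Moduli 14, 9, 12 are not pairwise coprime, so CRT works modulo lcm(m_i) when all pairwise compatibility conditions hold.
Pairwise compatibility: gcd(m_i, m_j) must divide a_i - a_j for every pair.
Merge one congruence at a time:
  Start: x ≡ 4 (mod 14).
  Combine with x ≡ 1 (mod 9): gcd(14, 9) = 1; 1 - 4 = -3, which IS divisible by 1, so compatible.
    Write x = 4 + 14·t and substitute into x ≡ 1 (mod 9): 14·t ≡ 1 − 4 = -3 (mod 9).
    Reduce coefficients mod 9: 5·t ≡ 6 (mod 9).
    The inverse of 5 mod 9 is 2 (since 5·2 = 10 = 1·9 + 1), so t ≡ 2·6 = 12 ≡ 3 (mod 9).
    Then x = 4 + 14·3 = 46, valid modulo lcm(14, 9) = 126: x ≡ 46 (mod 126).
  Combine with x ≡ 10 (mod 12): gcd(126, 12) = 6; 10 - 46 = -36, which IS divisible by 6, so compatible.
    Write x = 46 + 126·t and substitute into x ≡ 10 (mod 12): 126·t ≡ 10 − 46 = -36 (mod 12).
    Divide the congruence (and modulus) by g = 6: 21·t ≡ -6 (mod 2).
    Reduce coefficients mod 2: 1·t ≡ 0 (mod 2).
    So t ≡ 0 (mod 2).
    Then x = 46 + 126·0 = 46, valid modulo lcm(126, 12) = 252: x ≡ 46 (mod 252).
Verify: 46 mod 14 = 4, 46 mod 9 = 1, 46 mod 12 = 10.

x ≡ 46 (mod 252).


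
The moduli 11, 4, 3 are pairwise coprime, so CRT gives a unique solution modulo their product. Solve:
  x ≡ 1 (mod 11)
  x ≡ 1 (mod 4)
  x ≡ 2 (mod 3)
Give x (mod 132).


Moduli 11, 4, 3 are pairwise coprime; by CRT there is a unique solution modulo M = 11 · 4 · 3 = 132.
Solve pairwise, accumulating the modulus:
  Start with x ≡ 1 (mod 11).
  Combine with x ≡ 1 (mod 4): since gcd(11, 4) = 1, we get a unique residue mod 44.
    Write x = 1 + 11·t and substitute into x ≡ 1 (mod 4): 11·t ≡ 1 − 1 = 0 (mod 4).
    Reduce coefficients mod 4: 3·t ≡ 0 (mod 4).
    The inverse of 3 mod 4 is 3 (since 3·3 = 9 = 2·4 + 1), so t ≡ 3·0 = 0 ≡ 0 (mod 4).
    Then x = 1 + 11·0 = 1, valid modulo lcm(11, 4) = 44: x ≡ 1 (mod 44).
  Combine with x ≡ 2 (mod 3): since gcd(44, 3) = 1, we get a unique residue mod 132.
    Write x = 1 + 44·t and substitute into x ≡ 2 (mod 3): 44·t ≡ 2 − 1 = 1 (mod 3).
    Reduce coefficients mod 3: 2·t ≡ 1 (mod 3).
    The inverse of 2 mod 3 is 2 (since 2·2 = 4 = 1·3 + 1), so t ≡ 2·1 = 2 ≡ 2 (mod 3).
    Then x = 1 + 44·2 = 89, valid modulo lcm(44, 3) = 132: x ≡ 89 (mod 132).
Verify: 89 mod 11 = 1 ✓, 89 mod 4 = 1 ✓, 89 mod 3 = 2 ✓.

x ≡ 89 (mod 132).


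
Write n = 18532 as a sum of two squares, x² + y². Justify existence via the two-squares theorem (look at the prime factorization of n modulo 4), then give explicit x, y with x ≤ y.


Step 1: Factor n = 18532 = 2^2 · 41 · 113.
Step 2: Check the mod-4 condition on each prime factor: 2 = 2 (special); 41 ≡ 1 (mod 4), exponent 1; 113 ≡ 1 (mod 4), exponent 1.
All primes ≡ 3 (mod 4) appear to even exponent (or don't appear), so by the two-squares theorem n IS expressible as a sum of two squares.
Step 3: Build a representation. Group n = k² · m with k = 2 and m = 41 · 113 = 4633 (a product of primes ≡ 1 (mod 4)); a representation of m scales to one of n via (k·x)² + (k·y)² = k²(x² + y²). Each prime p ≡ 1 (mod 4) is itself a sum of two squares; find a² by testing p − a² for a perfect square:
  41: 41 − 1² = 40, 41 − 2² = 37, 41 − 3² = 32, 41 − 4² = 25 = 5² ⇒ 41 = 4² + 5².
  113: 113 − 1² = 112, 113 − 2² = 109, 113 − 3² = 104, 113 − 4² = 97, 113 − 5² = 88, 113 − 6² = 77, 113 − 7² = 64 = 8² ⇒ 113 = 7² + 8².
  Combine using the Brahmagupta–Fibonacci identity (a² + b²)(c² + d²) = (ac − bd)² + (ad + bc)² = (ac + bd)² + (ad − bc)²:
  41 · 113 = 4633: from (4² + 5²)(7² + 8²), take (4·7 − 5·8, 4·8 + 5·7) = (28 − 40, 32 + 35) = (-12, 67); dropping signs (only squares matter) gives (12, 67); check 12² + 67² = 144 + 4489 = 4633 ✓.
  Scale by k = 2: (2·12, 2·67) = (24, 134).
Step 4: Order so x ≤ y and verify: 24² + 134² = 576 + 17956 = 18532 = n. ✓

n = 18532 = 24² + 134² (one valid representation with x ≤ y).


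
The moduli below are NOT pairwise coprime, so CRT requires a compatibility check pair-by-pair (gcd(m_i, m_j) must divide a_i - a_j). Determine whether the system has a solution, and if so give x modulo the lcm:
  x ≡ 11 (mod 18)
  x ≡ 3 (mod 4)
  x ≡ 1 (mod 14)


Moduli 18, 4, 14 are not pairwise coprime, so CRT works modulo lcm(m_i) when all pairwise compatibility conditions hold.
Pairwise compatibility: gcd(m_i, m_j) must divide a_i - a_j for every pair.
Merge one congruence at a time:
  Start: x ≡ 11 (mod 18).
  Combine with x ≡ 3 (mod 4): gcd(18, 4) = 2; 3 - 11 = -8, which IS divisible by 2, so compatible.
    Write x = 11 + 18·t and substitute into x ≡ 3 (mod 4): 18·t ≡ 3 − 11 = -8 (mod 4).
    Divide the congruence (and modulus) by g = 2: 9·t ≡ -4 (mod 2).
    Reduce coefficients mod 2: 1·t ≡ 0 (mod 2).
    So t ≡ 0 (mod 2).
    Then x = 11 + 18·0 = 11, valid modulo lcm(18, 4) = 36: x ≡ 11 (mod 36).
  Combine with x ≡ 1 (mod 14): gcd(36, 14) = 2; 1 - 11 = -10, which IS divisible by 2, so compatible.
    Write x = 11 + 36·t and substitute into x ≡ 1 (mod 14): 36·t ≡ 1 − 11 = -10 (mod 14).
    Divide the congruence (and modulus) by g = 2: 18·t ≡ -5 (mod 7).
    Reduce coefficients mod 7: 4·t ≡ 2 (mod 7).
    The inverse of 4 mod 7 is 2 (since 4·2 = 8 = 1·7 + 1), so t ≡ 2·2 = 4 ≡ 4 (mod 7).
    Then x = 11 + 36·4 = 155, valid modulo lcm(36, 14) = 252: x ≡ 155 (mod 252).
Verify: 155 mod 18 = 11, 155 mod 4 = 3, 155 mod 14 = 1.

x ≡ 155 (mod 252).


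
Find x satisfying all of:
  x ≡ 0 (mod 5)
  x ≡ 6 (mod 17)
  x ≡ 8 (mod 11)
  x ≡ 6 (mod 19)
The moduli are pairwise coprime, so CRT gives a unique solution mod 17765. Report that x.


Product of moduli M = 5 · 17 · 11 · 19 = 17765.
Merge one congruence at a time:
  Start: x ≡ 0 (mod 5).
  Combine with x ≡ 6 (mod 17); new modulus lcm = 85.
    Write x = 0 + 5·t and substitute into x ≡ 6 (mod 17): 5·t ≡ 6 − 0 = 6 (mod 17).
    The inverse of 5 mod 17 is 7 (since 5·7 = 35 = 2·17 + 1), so t ≡ 7·6 = 42 ≡ 8 (mod 17).
    Then x = 0 + 5·8 = 40, valid modulo lcm(5, 17) = 85: x ≡ 40 (mod 85).
  Combine with x ≡ 8 (mod 11); new modulus lcm = 935.
    Write x = 40 + 85·t and substitute into x ≡ 8 (mod 11): 85·t ≡ 8 − 40 = -32 (mod 11).
    Reduce coefficients mod 11: 8·t ≡ 1 (mod 11).
    The inverse of 8 mod 11 is 7 (since 8·7 = 56 = 5·11 + 1), so t ≡ 7·1 = 7 ≡ 7 (mod 11).
    Then x = 40 + 85·7 = 635, valid modulo lcm(85, 11) = 935: x ≡ 635 (mod 935).
  Combine with x ≡ 6 (mod 19); new modulus lcm = 17765.
    Write x = 635 + 935·t and substitute into x ≡ 6 (mod 19): 935·t ≡ 6 − 635 = -629 (mod 19).
    Reduce coefficients mod 19: 4·t ≡ 17 (mod 19).
    The inverse of 4 mod 19 is 5 (since 4·5 = 20 = 1·19 + 1), so t ≡ 5·17 = 85 ≡ 9 (mod 19).
    Then x = 635 + 935·9 = 9050, valid modulo lcm(935, 19) = 17765: x ≡ 9050 (mod 17765).
Verify against each original: 9050 mod 5 = 0, 9050 mod 17 = 6, 9050 mod 11 = 8, 9050 mod 19 = 6.

x ≡ 9050 (mod 17765).


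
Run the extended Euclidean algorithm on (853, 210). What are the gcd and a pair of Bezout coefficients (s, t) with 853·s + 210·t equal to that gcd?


Euclidean algorithm on (853, 210) — divide until remainder is 0:
  853 = 4 · 210 + 13
  210 = 16 · 13 + 2
  13 = 6 · 2 + 1
  2 = 2 · 1 + 0
gcd(853, 210) = 1.
Track Bezout coefficients alongside the remainders: start with r₀ = 853 = a·1 + b·0 (s = 1, t = 0) and r₁ = 210 = a·0 + b·1 (s = 0, t = 1); each new remainder r_{k+1} = r_{k-1} − q_k·r_k inherits s_{k+1} = s_{k-1} − q_k·s_k, t_{k+1} = t_{k-1} − q_k·t_k, so r_k = a·s_k + b·t_k at every step:
  q = 4: r = 13, s = 1 − 4·0 = 1, t = 0 − 4·1 = -4  (check: 853·1 + 210·(-4) = 13)
  q = 16: r = 2, s = 0 − 16·1 = -16, t = 1 − 16·(-4) = 65  (check: 853·(-16) + 210·65 = 2)
  q = 6: r = 1, s = 1 − 6·(-16) = 97, t = -4 − 6·65 = -394  (check: 853·97 + 210·(-394) = 1)
The row with r = 1 (the gcd) gives the Bezout coefficients s = 97, t = -394.
Result: 853 · (97) + 210 · (-394) = 1.

gcd(853, 210) = 1; s = 97, t = -394 (check: 853·97 + 210·(-394) = 1).


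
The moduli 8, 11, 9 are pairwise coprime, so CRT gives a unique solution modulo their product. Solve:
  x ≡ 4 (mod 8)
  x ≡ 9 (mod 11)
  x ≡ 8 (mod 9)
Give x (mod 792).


Moduli 8, 11, 9 are pairwise coprime; by CRT there is a unique solution modulo M = 8 · 11 · 9 = 792.
Solve pairwise, accumulating the modulus:
  Start with x ≡ 4 (mod 8).
  Combine with x ≡ 9 (mod 11): since gcd(8, 11) = 1, we get a unique residue mod 88.
    Write x = 4 + 8·t and substitute into x ≡ 9 (mod 11): 8·t ≡ 9 − 4 = 5 (mod 11).
    The inverse of 8 mod 11 is 7 (since 8·7 = 56 = 5·11 + 1), so t ≡ 7·5 = 35 ≡ 2 (mod 11).
    Then x = 4 + 8·2 = 20, valid modulo lcm(8, 11) = 88: x ≡ 20 (mod 88).
  Combine with x ≡ 8 (mod 9): since gcd(88, 9) = 1, we get a unique residue mod 792.
    Write x = 20 + 88·t and substitute into x ≡ 8 (mod 9): 88·t ≡ 8 − 20 = -12 (mod 9).
    Reduce coefficients mod 9: 7·t ≡ 6 (mod 9).
    The inverse of 7 mod 9 is 4 (since 7·4 = 28 = 3·9 + 1), so t ≡ 4·6 = 24 ≡ 6 (mod 9).
    Then x = 20 + 88·6 = 548, valid modulo lcm(88, 9) = 792: x ≡ 548 (mod 792).
Verify: 548 mod 8 = 4 ✓, 548 mod 11 = 9 ✓, 548 mod 9 = 8 ✓.

x ≡ 548 (mod 792).


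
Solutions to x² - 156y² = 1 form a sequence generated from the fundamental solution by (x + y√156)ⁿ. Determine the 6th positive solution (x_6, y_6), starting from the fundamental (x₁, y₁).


Step 1: Find the fundamental solution (x₁, y₁) of x² - 156y² = 1.
  Expand √156 as a continued fraction. a₀ = ⌊√156⌋ = 12; iterate m_{k+1} = d_k·a_k − m_k, d_{k+1} = (156 − m_{k+1}²)/d_k, a_{k+1} = ⌊(a₀ + m_{k+1})/d_{k+1}⌋ (starting m₀ = 0, d₀ = 1), with convergents p_k = a_k·p_{k-1} + p_{k-2}, q_k = a_k·q_{k-1} + q_{k-2} (p₋₁ = 1, q₋₁ = 0):
  k = 0: a₀ = 12; p₀/q₀ = 12/1; p₀² − 156·q₀² = 144 − 156 = -12.
  k = 1: m = 12, d = 12, a = ⌊(12 + 12)/12⌋ = 2; p/q = (2·12 + 1)/(2·1 + 0) = 25/2; p² − 156·q² = 625 − 624 = 1.
  The first convergent with p² − 156·q² = 1 gives the fundamental solution (x₁, y₁) = (25, 2).
Step 2: Apply the recurrence (x_{n+1}, y_{n+1}) = (x₁x_n + 156y₁y_n, x₁y_n + y₁x_n) repeatedly.
  From (x_1, y_1) = (25, 2): x_2 = 25·25 + 156·2·2 = 1249; y_2 = 25·2 + 2·25 = 100.
  From (x_2, y_2) = (1249, 100): x_3 = 25·1249 + 156·2·100 = 62425; y_3 = 25·100 + 2·1249 = 4998.
  From (x_3, y_3) = (62425, 4998): x_4 = 25·62425 + 156·2·4998 = 3120001; y_4 = 25·4998 + 2·62425 = 249800.
  From (x_4, y_4) = (3120001, 249800): x_5 = 25·3120001 + 156·2·249800 = 155937625; y_5 = 25·249800 + 2·3120001 = 12485002.
  From (x_5, y_5) = (155937625, 12485002): x_6 = 25·155937625 + 156·2·12485002 = 7793761249; y_6 = 25·12485002 + 2·155937625 = 624000300.
Step 3: Verify x_6² - 156·y_6² = 60742714406414040001 - 60742714406414040000 = 1 (should be 1). ✓

(x_1, y_1) = (25, 2); (x_6, y_6) = (7793761249, 624000300).


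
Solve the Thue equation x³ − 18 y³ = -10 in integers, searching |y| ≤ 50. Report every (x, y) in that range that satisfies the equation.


The equation is x³ - 18y³ = -10. For fixed y, x³ = 18·y³ − 10, so a solution requires the RHS to be a perfect cube.
Strategy: iterate y from -50 to 50, compute RHS = 18·y³ − 10, and check whether it is a (positive or negative) perfect cube.
Check small values of y:
  y = 0: RHS = -10 is not a perfect cube.
  y = 1: RHS = 8 = (2)³ ⇒ x = 2 works.
  y = -1: RHS = -28 is not a perfect cube.
  y = 2: RHS = 134 is not a perfect cube.
  y = -2: RHS = -154 is not a perfect cube.
  y = 3: RHS = 476 is not a perfect cube.
  y = -3: RHS = -496 is not a perfect cube.
Continuing the search up to |y| = 50 finds no further solutions beyond those listed.
Collected solutions: (2, 1).

Solutions (with |y| ≤ 50): (2, 1).


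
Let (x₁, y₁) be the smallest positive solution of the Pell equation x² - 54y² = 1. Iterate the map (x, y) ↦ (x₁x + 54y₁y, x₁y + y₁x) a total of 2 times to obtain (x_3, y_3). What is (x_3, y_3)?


Step 1: Find the fundamental solution (x₁, y₁) of x² - 54y² = 1.
  Expand √54 as a continued fraction. a₀ = ⌊√54⌋ = 7; iterate m_{k+1} = d_k·a_k − m_k, d_{k+1} = (54 − m_{k+1}²)/d_k, a_{k+1} = ⌊(a₀ + m_{k+1})/d_{k+1}⌋ (starting m₀ = 0, d₀ = 1), with convergents p_k = a_k·p_{k-1} + p_{k-2}, q_k = a_k·q_{k-1} + q_{k-2} (p₋₁ = 1, q₋₁ = 0):
  k = 0: a₀ = 7; p₀/q₀ = 7/1; p₀² − 54·q₀² = 49 − 54 = -5.
  k = 1: m = 7, d = 5, a = ⌊(7 + 7)/5⌋ = 2; p/q = (2·7 + 1)/(2·1 + 0) = 15/2; p² − 54·q² = 225 − 216 = 9.
  k = 2: m = 3, d = 9, a = ⌊(7 + 3)/9⌋ = 1; p/q = (1·15 + 7)/(1·2 + 1) = 22/3; p² − 54·q² = 484 − 486 = -2.
  k = 3: m = 6, d = 2, a = ⌊(7 + 6)/2⌋ = 6; p/q = (6·22 + 15)/(6·3 + 2) = 147/20; p² − 54·q² = 21609 − 21600 = 9.
  k = 4: m = 6, d = 9, a = ⌊(7 + 6)/9⌋ = 1; p/q = (1·147 + 22)/(1·20 + 3) = 169/23; p² − 54·q² = 28561 − 28566 = -5.
  k = 5: m = 3, d = 5, a = ⌊(7 + 3)/5⌋ = 2; p/q = (2·169 + 147)/(2·23 + 20) = 485/66; p² − 54·q² = 235225 − 235224 = 1.
  The first convergent with p² − 54·q² = 1 gives the fundamental solution (x₁, y₁) = (485, 66).
Step 2: Apply the recurrence (x_{n+1}, y_{n+1}) = (x₁x_n + 54y₁y_n, x₁y_n + y₁x_n) repeatedly.
  From (x_1, y_1) = (485, 66): x_2 = 485·485 + 54·66·66 = 470449; y_2 = 485·66 + 66·485 = 64020.
  From (x_2, y_2) = (470449, 64020): x_3 = 485·470449 + 54·66·64020 = 456335045; y_3 = 485·64020 + 66·470449 = 62099334.
Step 3: Verify x_3² - 54·y_3² = 208241673295152025 - 208241673295152024 = 1 (should be 1). ✓

(x_1, y_1) = (485, 66); (x_3, y_3) = (456335045, 62099334).


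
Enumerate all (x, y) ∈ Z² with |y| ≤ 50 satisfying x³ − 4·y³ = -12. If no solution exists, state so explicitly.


The equation is x³ - 4y³ = -12. For fixed y, x³ = 4·y³ − 12, so a solution requires the RHS to be a perfect cube.
Strategy: iterate y from -50 to 50, compute RHS = 4·y³ − 12, and check whether it is a (positive or negative) perfect cube.
Check small values of y:
  y = 0: RHS = -12 is not a perfect cube.
  y = 1: RHS = -8 = (-2)³ ⇒ x = -2 works.
  y = -1: RHS = -16 is not a perfect cube.
  y = 2: RHS = 20 is not a perfect cube.
  y = -2: RHS = -44 is not a perfect cube.
  y = 3: RHS = 96 is not a perfect cube.
  y = -3: RHS = -120 is not a perfect cube.
Continuing, at y = -5: RHS = -512 = (-8)³ ⇒ x = -8 works.
Searching the remaining y in |y| ≤ 50 finds no further solutions.
Collected solutions: (-2, 1), (-8, -5).

Solutions (with |y| ≤ 50): (-2, 1), (-8, -5).


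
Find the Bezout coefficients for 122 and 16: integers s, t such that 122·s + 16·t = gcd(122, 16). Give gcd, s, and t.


Euclidean algorithm on (122, 16) — divide until remainder is 0:
  122 = 7 · 16 + 10
  16 = 1 · 10 + 6
  10 = 1 · 6 + 4
  6 = 1 · 4 + 2
  4 = 2 · 2 + 0
gcd(122, 16) = 2.
Track Bezout coefficients alongside the remainders: start with r₀ = 122 = a·1 + b·0 (s = 1, t = 0) and r₁ = 16 = a·0 + b·1 (s = 0, t = 1); each new remainder r_{k+1} = r_{k-1} − q_k·r_k inherits s_{k+1} = s_{k-1} − q_k·s_k, t_{k+1} = t_{k-1} − q_k·t_k, so r_k = a·s_k + b·t_k at every step:
  q = 7: r = 10, s = 1 − 7·0 = 1, t = 0 − 7·1 = -7  (check: 122·1 + 16·(-7) = 10)
  q = 1: r = 6, s = 0 − 1·1 = -1, t = 1 − 1·(-7) = 8  (check: 122·(-1) + 16·8 = 6)
  q = 1: r = 4, s = 1 − 1·(-1) = 2, t = -7 − 1·8 = -15  (check: 122·2 + 16·(-15) = 4)
  q = 1: r = 2, s = -1 − 1·2 = -3, t = 8 − 1·(-15) = 23  (check: 122·(-3) + 16·23 = 2)
The row with r = 2 (the gcd) gives the Bezout coefficients s = -3, t = 23.
Result: 122 · (-3) + 16 · (23) = 2.

gcd(122, 16) = 2; s = -3, t = 23 (check: 122·(-3) + 16·23 = 2).


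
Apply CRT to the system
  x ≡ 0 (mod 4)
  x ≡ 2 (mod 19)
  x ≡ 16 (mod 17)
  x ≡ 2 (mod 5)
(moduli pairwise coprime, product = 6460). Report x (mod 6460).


Product of moduli M = 4 · 19 · 17 · 5 = 6460.
Merge one congruence at a time:
  Start: x ≡ 0 (mod 4).
  Combine with x ≡ 2 (mod 19); new modulus lcm = 76.
    Write x = 0 + 4·t and substitute into x ≡ 2 (mod 19): 4·t ≡ 2 − 0 = 2 (mod 19).
    The inverse of 4 mod 19 is 5 (since 4·5 = 20 = 1·19 + 1), so t ≡ 5·2 = 10 ≡ 10 (mod 19).
    Then x = 0 + 4·10 = 40, valid modulo lcm(4, 19) = 76: x ≡ 40 (mod 76).
  Combine with x ≡ 16 (mod 17); new modulus lcm = 1292.
    Write x = 40 + 76·t and substitute into x ≡ 16 (mod 17): 76·t ≡ 16 − 40 = -24 (mod 17).
    Reduce coefficients mod 17: 8·t ≡ 10 (mod 17).
    The inverse of 8 mod 17 is 15 (since 8·15 = 120 = 7·17 + 1), so t ≡ 15·10 = 150 ≡ 14 (mod 17).
    Then x = 40 + 76·14 = 1104, valid modulo lcm(76, 17) = 1292: x ≡ 1104 (mod 1292).
  Combine with x ≡ 2 (mod 5); new modulus lcm = 6460.
    Write x = 1104 + 1292·t and substitute into x ≡ 2 (mod 5): 1292·t ≡ 2 − 1104 = -1102 (mod 5).
    Reduce coefficients mod 5: 2·t ≡ 3 (mod 5).
    The inverse of 2 mod 5 is 3 (since 2·3 = 6 = 1·5 + 1), so t ≡ 3·3 = 9 ≡ 4 (mod 5).
    Then x = 1104 + 1292·4 = 6272, valid modulo lcm(1292, 5) = 6460: x ≡ 6272 (mod 6460).
Verify against each original: 6272 mod 4 = 0, 6272 mod 19 = 2, 6272 mod 17 = 16, 6272 mod 5 = 2.

x ≡ 6272 (mod 6460).


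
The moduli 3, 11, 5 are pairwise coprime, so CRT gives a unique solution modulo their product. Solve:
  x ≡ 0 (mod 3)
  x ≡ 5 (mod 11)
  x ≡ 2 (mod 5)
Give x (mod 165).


Moduli 3, 11, 5 are pairwise coprime; by CRT there is a unique solution modulo M = 3 · 11 · 5 = 165.
Solve pairwise, accumulating the modulus:
  Start with x ≡ 0 (mod 3).
  Combine with x ≡ 5 (mod 11): since gcd(3, 11) = 1, we get a unique residue mod 33.
    Write x = 0 + 3·t and substitute into x ≡ 5 (mod 11): 3·t ≡ 5 − 0 = 5 (mod 11).
    The inverse of 3 mod 11 is 4 (since 3·4 = 12 = 1·11 + 1), so t ≡ 4·5 = 20 ≡ 9 (mod 11).
    Then x = 0 + 3·9 = 27, valid modulo lcm(3, 11) = 33: x ≡ 27 (mod 33).
  Combine with x ≡ 2 (mod 5): since gcd(33, 5) = 1, we get a unique residue mod 165.
    Write x = 27 + 33·t and substitute into x ≡ 2 (mod 5): 33·t ≡ 2 − 27 = -25 (mod 5).
    Reduce coefficients mod 5: 3·t ≡ 0 (mod 5).
    The inverse of 3 mod 5 is 2 (since 3·2 = 6 = 1·5 + 1), so t ≡ 2·0 = 0 ≡ 0 (mod 5).
    Then x = 27 + 33·0 = 27, valid modulo lcm(33, 5) = 165: x ≡ 27 (mod 165).
Verify: 27 mod 3 = 0 ✓, 27 mod 11 = 5 ✓, 27 mod 5 = 2 ✓.

x ≡ 27 (mod 165).


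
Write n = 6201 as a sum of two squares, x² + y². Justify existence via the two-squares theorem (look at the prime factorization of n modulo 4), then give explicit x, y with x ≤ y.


Step 1: Factor n = 6201 = 3^2 · 13 · 53.
Step 2: Check the mod-4 condition on each prime factor: 3 ≡ 3 (mod 4), exponent 2 (must be even); 13 ≡ 1 (mod 4), exponent 1; 53 ≡ 1 (mod 4), exponent 1.
All primes ≡ 3 (mod 4) appear to even exponent (or don't appear), so by the two-squares theorem n IS expressible as a sum of two squares.
Step 3: Build a representation. Group n = k² · m with k = 3 and m = 13 · 53 = 689 (a product of primes ≡ 1 (mod 4)); a representation of m scales to one of n via (k·x)² + (k·y)² = k²(x² + y²). Each prime p ≡ 1 (mod 4) is itself a sum of two squares; find a² by testing p − a² for a perfect square:
  13: 13 − 1² = 12, 13 − 2² = 9 = 3² ⇒ 13 = 2² + 3².
  53: 53 − 1² = 52, 53 − 2² = 49 = 7² ⇒ 53 = 2² + 7².
  Combine using the Brahmagupta–Fibonacci identity (a² + b²)(c² + d²) = (ac − bd)² + (ad + bc)² = (ac + bd)² + (ad − bc)²:
  13 · 53 = 689: from (2² + 3²)(2² + 7²), take (2·2 − 3·7, 2·7 + 3·2) = (4 − 21, 14 + 6) = (-17, 20); dropping signs (only squares matter) gives (17, 20); check 17² + 20² = 289 + 400 = 689 ✓.
  Scale by k = 3: (3·17, 3·20) = (51, 60).
Step 4: Order so x ≤ y and verify: 51² + 60² = 2601 + 3600 = 6201 = n. ✓

n = 6201 = 51² + 60² (one valid representation with x ≤ y).


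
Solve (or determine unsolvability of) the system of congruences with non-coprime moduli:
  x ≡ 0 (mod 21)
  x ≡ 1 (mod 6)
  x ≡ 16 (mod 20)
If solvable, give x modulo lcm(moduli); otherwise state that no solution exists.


Moduli 21, 6, 20 are not pairwise coprime, so CRT works modulo lcm(m_i) when all pairwise compatibility conditions hold.
Pairwise compatibility: gcd(m_i, m_j) must divide a_i - a_j for every pair.
Merge one congruence at a time:
  Start: x ≡ 0 (mod 21).
  Combine with x ≡ 1 (mod 6): gcd(21, 6) = 3, and 1 - 0 = 1 is NOT divisible by 3.
    ⇒ system is inconsistent (no integer solution).

No solution (the system is inconsistent).


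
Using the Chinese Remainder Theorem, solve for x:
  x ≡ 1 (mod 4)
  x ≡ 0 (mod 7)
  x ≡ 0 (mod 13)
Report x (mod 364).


Moduli 4, 7, 13 are pairwise coprime; by CRT there is a unique solution modulo M = 4 · 7 · 13 = 364.
Solve pairwise, accumulating the modulus:
  Start with x ≡ 1 (mod 4).
  Combine with x ≡ 0 (mod 7): since gcd(4, 7) = 1, we get a unique residue mod 28.
    Write x = 1 + 4·t and substitute into x ≡ 0 (mod 7): 4·t ≡ 0 − 1 = -1 (mod 7).
    Reduce coefficients mod 7: 4·t ≡ 6 (mod 7).
    The inverse of 4 mod 7 is 2 (since 4·2 = 8 = 1·7 + 1), so t ≡ 2·6 = 12 ≡ 5 (mod 7).
    Then x = 1 + 4·5 = 21, valid modulo lcm(4, 7) = 28: x ≡ 21 (mod 28).
  Combine with x ≡ 0 (mod 13): since gcd(28, 13) = 1, we get a unique residue mod 364.
    Write x = 21 + 28·t and substitute into x ≡ 0 (mod 13): 28·t ≡ 0 − 21 = -21 (mod 13).
    Reduce coefficients mod 13: 2·t ≡ 5 (mod 13).
    The inverse of 2 mod 13 is 7 (since 2·7 = 14 = 1·13 + 1), so t ≡ 7·5 = 35 ≡ 9 (mod 13).
    Then x = 21 + 28·9 = 273, valid modulo lcm(28, 13) = 364: x ≡ 273 (mod 364).
Verify: 273 mod 4 = 1 ✓, 273 mod 7 = 0 ✓, 273 mod 13 = 0 ✓.

x ≡ 273 (mod 364).


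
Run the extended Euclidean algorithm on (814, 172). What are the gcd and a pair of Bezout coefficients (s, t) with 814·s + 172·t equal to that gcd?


Euclidean algorithm on (814, 172) — divide until remainder is 0:
  814 = 4 · 172 + 126
  172 = 1 · 126 + 46
  126 = 2 · 46 + 34
  46 = 1 · 34 + 12
  34 = 2 · 12 + 10
  12 = 1 · 10 + 2
  10 = 5 · 2 + 0
gcd(814, 172) = 2.
Track Bezout coefficients alongside the remainders: start with r₀ = 814 = a·1 + b·0 (s = 1, t = 0) and r₁ = 172 = a·0 + b·1 (s = 0, t = 1); each new remainder r_{k+1} = r_{k-1} − q_k·r_k inherits s_{k+1} = s_{k-1} − q_k·s_k, t_{k+1} = t_{k-1} − q_k·t_k, so r_k = a·s_k + b·t_k at every step:
  q = 4: r = 126, s = 1 − 4·0 = 1, t = 0 − 4·1 = -4  (check: 814·1 + 172·(-4) = 126)
  q = 1: r = 46, s = 0 − 1·1 = -1, t = 1 − 1·(-4) = 5  (check: 814·(-1) + 172·5 = 46)
  q = 2: r = 34, s = 1 − 2·(-1) = 3, t = -4 − 2·5 = -14  (check: 814·3 + 172·(-14) = 34)
  q = 1: r = 12, s = -1 − 1·3 = -4, t = 5 − 1·(-14) = 19  (check: 814·(-4) + 172·19 = 12)
  q = 2: r = 10, s = 3 − 2·(-4) = 11, t = -14 − 2·19 = -52  (check: 814·11 + 172·(-52) = 10)
  q = 1: r = 2, s = -4 − 1·11 = -15, t = 19 − 1·(-52) = 71  (check: 814·(-15) + 172·71 = 2)
The row with r = 2 (the gcd) gives the Bezout coefficients s = -15, t = 71.
Result: 814 · (-15) + 172 · (71) = 2.

gcd(814, 172) = 2; s = -15, t = 71 (check: 814·(-15) + 172·71 = 2).


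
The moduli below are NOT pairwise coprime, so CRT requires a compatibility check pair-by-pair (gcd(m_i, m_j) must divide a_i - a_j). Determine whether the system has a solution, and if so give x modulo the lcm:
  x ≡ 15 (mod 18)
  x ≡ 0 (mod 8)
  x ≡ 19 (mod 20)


Moduli 18, 8, 20 are not pairwise coprime, so CRT works modulo lcm(m_i) when all pairwise compatibility conditions hold.
Pairwise compatibility: gcd(m_i, m_j) must divide a_i - a_j for every pair.
Merge one congruence at a time:
  Start: x ≡ 15 (mod 18).
  Combine with x ≡ 0 (mod 8): gcd(18, 8) = 2, and 0 - 15 = -15 is NOT divisible by 2.
    ⇒ system is inconsistent (no integer solution).

No solution (the system is inconsistent).
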